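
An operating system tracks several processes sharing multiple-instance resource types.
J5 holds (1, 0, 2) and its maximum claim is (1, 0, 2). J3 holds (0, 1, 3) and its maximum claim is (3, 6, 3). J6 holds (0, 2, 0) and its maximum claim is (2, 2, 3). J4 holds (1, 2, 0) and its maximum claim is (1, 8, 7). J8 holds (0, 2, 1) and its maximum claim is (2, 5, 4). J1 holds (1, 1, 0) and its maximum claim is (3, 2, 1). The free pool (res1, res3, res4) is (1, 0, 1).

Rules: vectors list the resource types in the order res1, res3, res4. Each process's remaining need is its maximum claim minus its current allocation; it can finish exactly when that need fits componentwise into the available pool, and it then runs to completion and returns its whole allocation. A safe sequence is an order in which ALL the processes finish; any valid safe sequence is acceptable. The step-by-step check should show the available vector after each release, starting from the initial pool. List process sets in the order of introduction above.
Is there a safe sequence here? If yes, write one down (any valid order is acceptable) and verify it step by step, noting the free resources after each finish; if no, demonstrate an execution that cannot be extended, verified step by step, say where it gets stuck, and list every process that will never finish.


SAFE — a valid safe sequence is J5, J6, J1, J8, J3, J4.
Key observation: the order's first zero-slack moment is J6 ((2, 0, 3) needed, (2, 0, 3) free — a requested resource with nothing to spare).
Walking it through:
  pool = (1, 0, 1)
  J5: need (0, 0, 0) fits (1, 0, 1); releases (1, 0, 2), pool now (2, 0, 3)
  J6: need (2, 0, 3) fits (2, 0, 3); releases (0, 2, 0), pool now (2, 2, 3)
  J1: need (2, 1, 1) fits (2, 2, 3); releases (1, 1, 0), pool now (3, 3, 3)
  J8: need (2, 3, 3) fits (3, 3, 3); releases (0, 2, 1), pool now (3, 5, 4)
  J3: need (3, 5, 0) fits (3, 5, 4); releases (0, 1, 3), pool now (3, 6, 7)
  J4: need (0, 6, 7) fits (3, 6, 7); releases (1, 2, 0), pool now (4, 8, 7)


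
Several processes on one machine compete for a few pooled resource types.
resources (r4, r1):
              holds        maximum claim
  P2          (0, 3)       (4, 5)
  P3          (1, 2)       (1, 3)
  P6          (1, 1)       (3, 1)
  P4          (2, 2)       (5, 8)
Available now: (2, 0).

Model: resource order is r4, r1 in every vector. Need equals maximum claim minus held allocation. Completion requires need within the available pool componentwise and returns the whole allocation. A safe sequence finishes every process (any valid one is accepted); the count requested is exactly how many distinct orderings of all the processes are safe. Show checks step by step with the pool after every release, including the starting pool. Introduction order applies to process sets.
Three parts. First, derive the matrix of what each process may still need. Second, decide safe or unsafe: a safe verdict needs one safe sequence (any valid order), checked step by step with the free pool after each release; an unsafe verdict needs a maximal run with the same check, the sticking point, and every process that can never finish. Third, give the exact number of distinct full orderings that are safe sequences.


(1) Outstanding need per process (order r4, r1):
  P2: (4, 2)
  P3: (0, 1)
  P6: (2, 0)
  P4: (3, 6)
(2) SAFE, for example via the order P6, P3, P2, P4.
Key observation: the order's first zero-slack moment is P6 ((2, 0) needed, (2, 0) free — a requested resource with nothing to spare).
Step-by-step check:
  pool = (2, 0)
  run P6 (needs (2, 0), free (2, 0)); after release of (1, 1) the pool is (3, 1)
  run P3 (needs (0, 1), free (3, 1)); after release of (1, 2) the pool is (4, 3)
  run P2 (needs (4, 2), free (4, 3)); after release of (0, 3) the pool is (4, 6)
  run P4 (needs (3, 6), free (4, 6)); after release of (2, 2) the pool is (6, 8)
(3) The exact count: 1 of the possible complete orderings is a safe sequence.


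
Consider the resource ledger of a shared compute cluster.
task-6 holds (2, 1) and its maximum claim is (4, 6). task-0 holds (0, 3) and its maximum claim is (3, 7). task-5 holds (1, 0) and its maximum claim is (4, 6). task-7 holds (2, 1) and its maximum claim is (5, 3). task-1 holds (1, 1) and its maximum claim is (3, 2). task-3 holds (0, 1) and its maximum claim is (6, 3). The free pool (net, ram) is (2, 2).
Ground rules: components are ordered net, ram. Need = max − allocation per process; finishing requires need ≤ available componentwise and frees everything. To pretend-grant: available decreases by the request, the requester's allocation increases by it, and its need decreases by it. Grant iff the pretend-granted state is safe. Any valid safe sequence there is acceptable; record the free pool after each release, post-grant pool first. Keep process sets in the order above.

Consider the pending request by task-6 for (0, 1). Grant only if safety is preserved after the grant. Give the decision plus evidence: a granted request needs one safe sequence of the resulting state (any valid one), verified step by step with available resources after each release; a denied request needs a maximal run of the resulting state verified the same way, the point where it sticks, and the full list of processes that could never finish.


DENY — the pretend-granted state is unsafe.
Key observation: after task-1, task-7 the pool peaks at (5, 3), and each blocked process is short somewhere: task-6 on ram; task-0 on ram; task-5 on ram; task-3 on net.
Pretend the grant happened; the run task-1, task-7 goes as far as possible. Walking it through:
  pool = (2, 1)
  run task-1 (needs (2, 1), free (2, 1)); after release of (1, 1) the pool is (3, 2)
  run task-7 (needs (3, 2), free (3, 2)); after release of (2, 1) the pool is (5, 3)
  task-6 still needs (2, 4) but only (5, 3) is free — short on ram
  task-0 still needs (3, 4) but only (5, 3) is free — short on ram
  task-5 still needs (3, 6) but only (5, 3) is free — short on ram
  task-3 still needs (6, 2) but only (5, 3) is free — short on net
Had the request been granted, task-6, task-0, task-5 and task-3 could never finish.


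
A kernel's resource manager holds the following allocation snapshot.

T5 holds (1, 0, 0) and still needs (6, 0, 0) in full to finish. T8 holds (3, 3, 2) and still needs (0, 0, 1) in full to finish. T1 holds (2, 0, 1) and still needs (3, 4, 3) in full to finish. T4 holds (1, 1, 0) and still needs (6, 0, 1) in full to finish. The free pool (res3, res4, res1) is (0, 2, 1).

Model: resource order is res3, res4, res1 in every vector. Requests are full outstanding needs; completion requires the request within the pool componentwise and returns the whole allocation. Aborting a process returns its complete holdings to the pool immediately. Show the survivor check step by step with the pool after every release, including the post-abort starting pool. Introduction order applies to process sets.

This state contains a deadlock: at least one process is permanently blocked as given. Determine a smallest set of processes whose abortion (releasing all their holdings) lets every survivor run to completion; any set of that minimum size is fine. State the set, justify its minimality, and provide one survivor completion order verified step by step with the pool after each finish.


The answer: abort T4.
Key observation: the returned (1, 1, 0) from T4 is what brings T5 — unrunnable before, under any order — into play at step 3.
Why nothing smaller works: aborting no one leaves the state deadlocked as given.
The survivors complete as T8, T1, T5. Check, step by step (starting from the post-abort pool):
  pool = (1, 3, 1)
  T8 needs (0, 0, 1) <= (1, 3, 1) -> finishes; pool += (3, 3, 2) = (4, 6, 3)
  T1 needs (3, 4, 3) <= (4, 6, 3) -> finishes; pool += (2, 0, 1) = (6, 6, 4)
  T5 needs (6, 0, 0) <= (6, 6, 4) -> finishes; pool += (1, 0, 0) = (7, 6, 4)


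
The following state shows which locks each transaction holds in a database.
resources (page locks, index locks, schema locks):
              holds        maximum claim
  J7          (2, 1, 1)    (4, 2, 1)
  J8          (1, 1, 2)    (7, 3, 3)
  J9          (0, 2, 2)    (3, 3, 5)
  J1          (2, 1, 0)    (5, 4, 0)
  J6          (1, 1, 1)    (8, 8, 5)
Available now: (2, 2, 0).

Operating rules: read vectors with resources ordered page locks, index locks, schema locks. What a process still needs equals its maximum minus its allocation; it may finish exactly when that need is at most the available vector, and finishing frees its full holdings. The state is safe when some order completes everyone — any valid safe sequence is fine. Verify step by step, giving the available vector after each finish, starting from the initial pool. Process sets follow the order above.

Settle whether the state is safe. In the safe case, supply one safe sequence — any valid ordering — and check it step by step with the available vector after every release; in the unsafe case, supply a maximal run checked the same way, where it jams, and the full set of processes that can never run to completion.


The state is SAFE; one workable sequence: J7, J1, J8, J9, J6.
Key observation: J7 is the earliest step where a requested resource binds exactly: need (2, 1, 0), pool (2, 2, 0) at its turn.
Check, step by step:
  pool = (2, 2, 0)
  J7 needs (2, 1, 0) <= (2, 2, 0) -> finishes; pool += (2, 1, 1) = (4, 3, 1)
  J1 needs (3, 3, 0) <= (4, 3, 1) -> finishes; pool += (2, 1, 0) = (6, 4, 1)
  J8 needs (6, 2, 1) <= (6, 4, 1) -> finishes; pool += (1, 1, 2) = (7, 5, 3)
  J9 needs (3, 1, 3) <= (7, 5, 3) -> finishes; pool += (0, 2, 2) = (7, 7, 5)
  J6 needs (7, 7, 4) <= (7, 7, 5) -> finishes; pool += (1, 1, 1) = (8, 8, 6)


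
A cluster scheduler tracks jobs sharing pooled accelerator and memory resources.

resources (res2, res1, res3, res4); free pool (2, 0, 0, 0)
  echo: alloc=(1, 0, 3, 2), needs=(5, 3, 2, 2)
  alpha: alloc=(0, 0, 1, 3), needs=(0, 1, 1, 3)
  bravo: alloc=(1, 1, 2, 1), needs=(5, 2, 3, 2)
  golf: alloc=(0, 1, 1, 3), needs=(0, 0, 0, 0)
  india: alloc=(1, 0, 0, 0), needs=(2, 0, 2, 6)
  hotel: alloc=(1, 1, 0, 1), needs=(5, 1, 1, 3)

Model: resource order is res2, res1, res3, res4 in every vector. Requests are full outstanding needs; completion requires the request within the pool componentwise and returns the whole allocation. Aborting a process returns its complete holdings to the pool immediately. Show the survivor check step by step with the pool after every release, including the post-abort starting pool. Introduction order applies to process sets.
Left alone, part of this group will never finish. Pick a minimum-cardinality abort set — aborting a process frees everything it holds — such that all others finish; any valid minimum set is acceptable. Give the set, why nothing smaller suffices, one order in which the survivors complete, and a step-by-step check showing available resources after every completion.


Abort echo and bravo.
Key observation: no ordering could ever have run hotel before the abort of echo and bravo; with (2, 1, 5, 3) back in the pool it fits at step 4.
No one abort is enough; case by case: echo alone leaves bravo blocked (short on res2 and res1); alpha alone leaves echo blocked (short on res2 and res1); bravo alone leaves echo blocked (short on res2 and res1); golf alone leaves echo blocked (short on res2 and res1); india alone leaves echo blocked (short on res2 and res1); hotel alone leaves echo blocked (short on res2 and res1).
One survivor order: golf, india, alpha, hotel. Verifying each step (post-abort pool first):
  pool = (4, 1, 5, 3)
  golf needs (0, 0, 0, 0) <= (4, 1, 5, 3) -> finishes; pool += (0, 1, 1, 3) = (4, 2, 6, 6)
  india needs (2, 0, 2, 6) <= (4, 2, 6, 6) -> finishes; pool += (1, 0, 0, 0) = (5, 2, 6, 6)
  alpha needs (0, 1, 1, 3) <= (5, 2, 6, 6) -> finishes; pool += (0, 0, 1, 3) = (5, 2, 7, 9)
  hotel needs (5, 1, 1, 3) <= (5, 2, 7, 9) -> finishes; pool += (1, 1, 0, 1) = (6, 3, 7, 10)


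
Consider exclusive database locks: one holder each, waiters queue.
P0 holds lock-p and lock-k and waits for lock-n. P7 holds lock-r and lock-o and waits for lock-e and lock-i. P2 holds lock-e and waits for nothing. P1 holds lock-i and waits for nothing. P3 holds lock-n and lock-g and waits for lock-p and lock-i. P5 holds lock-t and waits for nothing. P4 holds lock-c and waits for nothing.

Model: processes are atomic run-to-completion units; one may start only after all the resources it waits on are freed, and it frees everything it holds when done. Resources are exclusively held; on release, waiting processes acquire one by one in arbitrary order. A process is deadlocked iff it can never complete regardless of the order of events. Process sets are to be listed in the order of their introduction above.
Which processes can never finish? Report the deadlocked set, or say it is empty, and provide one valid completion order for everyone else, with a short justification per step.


Deadlocked: P0 and P3.
Key observation: the loop P0 -> P3 -> P0 blocks itself forever; no other process is dragged down with it.
The rest can finish in the order P4, P5, P1, P2, P7.
Verifying each step:
  P4: no waits; runs immediately, freeing lock-c
  P5: no waits; runs immediately, freeing lock-t
  P1: no waits; runs immediately, freeing lock-i
  P2: no waits; runs immediately, freeing lock-e
  P7: everything it awaited (lock-e and lock-i) is free; runs, freeing lock-r and lock-o


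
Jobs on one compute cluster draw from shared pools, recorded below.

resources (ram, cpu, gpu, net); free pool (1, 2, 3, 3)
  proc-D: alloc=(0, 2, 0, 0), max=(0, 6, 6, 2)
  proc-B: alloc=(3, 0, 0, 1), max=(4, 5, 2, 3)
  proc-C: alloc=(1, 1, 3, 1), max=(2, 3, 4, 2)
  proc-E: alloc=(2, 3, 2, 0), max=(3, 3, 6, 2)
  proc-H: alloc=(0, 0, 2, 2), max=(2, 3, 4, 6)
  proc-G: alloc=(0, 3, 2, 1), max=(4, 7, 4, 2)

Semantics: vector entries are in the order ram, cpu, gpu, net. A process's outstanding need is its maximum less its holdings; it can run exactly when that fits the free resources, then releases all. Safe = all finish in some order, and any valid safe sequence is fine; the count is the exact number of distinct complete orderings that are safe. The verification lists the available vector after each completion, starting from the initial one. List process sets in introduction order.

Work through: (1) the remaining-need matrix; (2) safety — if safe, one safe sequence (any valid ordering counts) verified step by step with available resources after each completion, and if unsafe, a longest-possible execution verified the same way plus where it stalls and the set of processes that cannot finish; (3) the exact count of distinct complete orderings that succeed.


(1) Outstanding need per process (order ram, cpu, gpu, net):
  proc-D: (0, 4, 6, 2)
  proc-B: (1, 5, 2, 2)
  proc-C: (1, 2, 1, 1)
  proc-E: (1, 0, 4, 2)
  proc-H: (2, 3, 2, 4)
  proc-G: (4, 4, 2, 1)
(2) SAFE — a valid safe sequence is proc-C, proc-E, proc-B, proc-H, proc-D, proc-G.
Key observation: proc-C marks the first exact bind of the order: its need (1, 2, 1, 1) fits the free (1, 2, 3, 3) with zero slack on a requested resource.
Check, step by step:
  pool = (1, 2, 3, 3)
  proc-C needs (1, 2, 1, 1) <= (1, 2, 3, 3) -> finishes; pool += (1, 1, 3, 1) = (2, 3, 6, 4)
  proc-E needs (1, 0, 4, 2) <= (2, 3, 6, 4) -> finishes; pool += (2, 3, 2, 0) = (4, 6, 8, 4)
  proc-B needs (1, 5, 2, 2) <= (4, 6, 8, 4) -> finishes; pool += (3, 0, 0, 1) = (7, 6, 8, 5)
  proc-H needs (2, 3, 2, 4) <= (7, 6, 8, 5) -> finishes; pool += (0, 0, 2, 2) = (7, 6, 10, 7)
  proc-D needs (0, 4, 6, 2) <= (7, 6, 10, 7) -> finishes; pool += (0, 2, 0, 0) = (7, 8, 10, 7)
  proc-G needs (4, 4, 2, 1) <= (7, 8, 10, 7) -> finishes; pool += (0, 3, 2, 1) = (7, 11, 12, 8)
(3) Precisely 30 of the possible complete orderings are safe sequences.


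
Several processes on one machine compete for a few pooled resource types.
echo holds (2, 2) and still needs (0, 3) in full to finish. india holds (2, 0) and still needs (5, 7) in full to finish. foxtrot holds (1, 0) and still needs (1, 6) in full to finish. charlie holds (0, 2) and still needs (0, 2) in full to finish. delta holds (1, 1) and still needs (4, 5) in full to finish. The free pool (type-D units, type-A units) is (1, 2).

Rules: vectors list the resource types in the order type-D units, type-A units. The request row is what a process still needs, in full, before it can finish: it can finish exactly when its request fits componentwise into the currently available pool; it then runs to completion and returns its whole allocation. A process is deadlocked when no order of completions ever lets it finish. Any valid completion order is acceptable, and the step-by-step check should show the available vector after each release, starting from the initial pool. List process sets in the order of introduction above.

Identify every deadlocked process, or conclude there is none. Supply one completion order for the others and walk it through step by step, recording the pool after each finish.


No process is deadlocked.
Key observation: no deadlock: charlie fits now, and the freed resources carry the rest through.
The rest can finish in the order charlie, echo, foxtrot, delta, india. Step-by-step check:
  pool = (1, 2)
  run charlie (needs (0, 2), free (1, 2)); after release of (0, 2) the pool is (1, 4)
  run echo (needs (0, 3), free (1, 4)); after release of (2, 2) the pool is (3, 6)
  run foxtrot (needs (1, 6), free (3, 6)); after release of (1, 0) the pool is (4, 6)
  run delta (needs (4, 5), free (4, 6)); after release of (1, 1) the pool is (5, 7)
  run india (needs (5, 7), free (5, 7)); after release of (2, 0) the pool is (7, 7)


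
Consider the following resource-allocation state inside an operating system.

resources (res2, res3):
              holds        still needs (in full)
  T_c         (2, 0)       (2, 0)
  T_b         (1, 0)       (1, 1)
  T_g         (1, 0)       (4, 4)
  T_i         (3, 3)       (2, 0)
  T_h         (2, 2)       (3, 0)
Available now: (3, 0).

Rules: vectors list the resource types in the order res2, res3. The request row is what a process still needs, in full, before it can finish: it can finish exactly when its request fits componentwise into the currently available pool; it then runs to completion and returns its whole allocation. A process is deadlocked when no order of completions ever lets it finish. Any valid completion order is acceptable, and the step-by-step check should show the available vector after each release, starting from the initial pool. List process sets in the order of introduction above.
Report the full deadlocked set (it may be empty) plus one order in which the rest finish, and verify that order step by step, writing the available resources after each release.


No process is deadlocked.
Key observation: T_i can run right away; the returned allocation unlocks the remaining processes in turn.
A valid finishing order for the others: T_i, T_c, T_h, T_g, T_b. Verifying each step:
  pool = (3, 0)
  T_i: need (2, 0) fits (3, 0); releases (3, 3), pool now (6, 3)
  T_c: need (2, 0) fits (6, 3); releases (2, 0), pool now (8, 3)
  T_h: need (3, 0) fits (8, 3); releases (2, 2), pool now (10, 5)
  T_g: need (4, 4) fits (10, 5); releases (1, 0), pool now (11, 5)
  T_b: need (1, 1) fits (11, 5); releases (1, 0), pool now (12, 5)


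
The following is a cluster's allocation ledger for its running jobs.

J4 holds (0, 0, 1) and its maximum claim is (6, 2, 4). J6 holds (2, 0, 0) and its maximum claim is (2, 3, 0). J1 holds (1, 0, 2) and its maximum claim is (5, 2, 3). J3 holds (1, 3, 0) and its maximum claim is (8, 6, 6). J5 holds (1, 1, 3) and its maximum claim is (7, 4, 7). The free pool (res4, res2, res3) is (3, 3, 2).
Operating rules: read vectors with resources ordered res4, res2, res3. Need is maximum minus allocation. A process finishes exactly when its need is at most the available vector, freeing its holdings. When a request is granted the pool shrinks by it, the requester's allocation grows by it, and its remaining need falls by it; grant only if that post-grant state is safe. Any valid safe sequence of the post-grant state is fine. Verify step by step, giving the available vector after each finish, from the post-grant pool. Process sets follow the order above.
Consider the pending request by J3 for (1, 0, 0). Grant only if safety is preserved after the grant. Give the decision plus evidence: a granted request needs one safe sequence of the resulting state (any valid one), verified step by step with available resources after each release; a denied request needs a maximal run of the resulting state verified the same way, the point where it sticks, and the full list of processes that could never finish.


DENY: after the grant no complete ordering would exist.
Key observation: the wall is res4: completing J6, J1 brings the pool only to (5, 3, 4), and all the rest need more.
After a pretend grant, a maximal execution: J6, J1 — then nothing else fits. Step-by-step check:
  pool = (2, 3, 2)
  J6: need (0, 3, 0) fits (2, 3, 2); releases (2, 0, 0), pool now (4, 3, 2)
  J1: need (4, 2, 1) fits (4, 3, 2); releases (1, 0, 2), pool now (5, 3, 4)
  J4 cannot run: need (6, 2, 3) vs free (5, 3, 4) (insufficient res4)
  J3 cannot run: need (6, 3, 6) vs free (5, 3, 4) (insufficient res4 and res3)
  J5 cannot run: need (6, 3, 4) vs free (5, 3, 4) (insufficient res4)
Processes that could never finish after the grant: J4, J3 and J5.


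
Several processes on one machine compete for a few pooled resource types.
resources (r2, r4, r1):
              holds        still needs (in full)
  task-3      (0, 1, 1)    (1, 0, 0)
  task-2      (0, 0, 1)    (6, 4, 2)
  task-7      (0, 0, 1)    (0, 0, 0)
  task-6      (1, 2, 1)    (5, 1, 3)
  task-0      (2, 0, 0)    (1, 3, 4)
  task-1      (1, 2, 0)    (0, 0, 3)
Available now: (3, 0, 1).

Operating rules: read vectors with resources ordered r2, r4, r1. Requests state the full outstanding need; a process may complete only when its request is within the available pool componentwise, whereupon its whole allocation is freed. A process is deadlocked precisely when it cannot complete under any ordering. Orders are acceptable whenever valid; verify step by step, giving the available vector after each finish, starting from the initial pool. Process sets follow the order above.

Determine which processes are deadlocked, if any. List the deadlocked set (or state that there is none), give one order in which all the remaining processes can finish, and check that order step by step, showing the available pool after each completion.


The deadlocked set is task-2, task-6 and task-0.
Key observation: after task-7, task-3, task-1 the pool peaks at (4, 3, 3), and each blocked process is short somewhere: task-2 on r2, r4; task-6 on r2; task-0 on r1.
One completion order for the rest: task-7, task-3, task-1. Walking it through:
  pool = (3, 0, 1)
  run task-7 (needs (0, 0, 0), free (3, 0, 1)); after release of (0, 0, 1) the pool is (3, 0, 2)
  run task-3 (needs (1, 0, 0), free (3, 0, 2)); after release of (0, 1, 1) the pool is (3, 1, 3)
  run task-1 (needs (0, 0, 3), free (3, 1, 3)); after release of (1, 2, 0) the pool is (4, 3, 3)
The stuck group stays short no matter what:
  task-2 still needs (6, 4, 2) but only (4, 3, 3) is free — short on r2 and r4
  task-6 still needs (5, 1, 3) but only (4, 3, 3) is free — short on r2
  task-0 still needs (1, 3, 4) but only (4, 3, 3) is free — short on r1


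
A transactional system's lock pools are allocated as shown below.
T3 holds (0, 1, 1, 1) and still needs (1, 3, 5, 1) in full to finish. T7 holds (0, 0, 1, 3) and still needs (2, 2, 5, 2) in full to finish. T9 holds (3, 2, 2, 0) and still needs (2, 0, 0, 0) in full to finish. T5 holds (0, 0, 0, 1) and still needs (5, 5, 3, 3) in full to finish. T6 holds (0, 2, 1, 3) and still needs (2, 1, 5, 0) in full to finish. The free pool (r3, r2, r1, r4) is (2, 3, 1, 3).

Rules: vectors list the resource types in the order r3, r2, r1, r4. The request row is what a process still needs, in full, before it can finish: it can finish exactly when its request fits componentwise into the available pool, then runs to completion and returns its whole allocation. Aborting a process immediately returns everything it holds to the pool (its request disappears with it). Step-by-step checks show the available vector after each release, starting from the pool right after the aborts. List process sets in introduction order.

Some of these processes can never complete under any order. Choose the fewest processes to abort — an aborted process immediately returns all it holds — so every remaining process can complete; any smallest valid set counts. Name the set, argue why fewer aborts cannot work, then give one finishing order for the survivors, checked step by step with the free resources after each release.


The answer: abort T7 and T6.
Key observation: before aborting T7 and T6, T3 was permanently blocked — no order could ever run it; afterwards it completes at step 2.
Minimality, checking each single-abort alternative: T3 alone leaves T7 blocked (short on r1); T7 alone leaves T3 blocked (short on r1); T9 alone leaves T3 blocked (short on r1); T5 alone leaves T3 blocked (short on r1); T6 alone leaves T3 blocked (short on r1).
The survivors complete as T9, T3, T5. Walking it through (starting from the post-abort pool):
  pool = (2, 5, 3, 9)
  T9: need (2, 0, 0, 0) fits (2, 5, 3, 9); releases (3, 2, 2, 0), pool now (5, 7, 5, 9)
  T3: need (1, 3, 5, 1) fits (5, 7, 5, 9); releases (0, 1, 1, 1), pool now (5, 8, 6, 10)
  T5: need (5, 5, 3, 3) fits (5, 8, 6, 10); releases (0, 0, 0, 1), pool now (5, 8, 6, 11)


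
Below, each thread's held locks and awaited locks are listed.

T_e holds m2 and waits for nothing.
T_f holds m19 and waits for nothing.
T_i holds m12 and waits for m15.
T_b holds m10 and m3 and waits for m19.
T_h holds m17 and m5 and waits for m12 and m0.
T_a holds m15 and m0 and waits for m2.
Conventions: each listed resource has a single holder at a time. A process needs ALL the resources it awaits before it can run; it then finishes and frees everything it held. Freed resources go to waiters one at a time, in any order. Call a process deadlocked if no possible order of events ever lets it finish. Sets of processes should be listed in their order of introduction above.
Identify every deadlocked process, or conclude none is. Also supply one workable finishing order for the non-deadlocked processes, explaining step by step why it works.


The deadlocked set is empty.
Key observation: there is no circular wait here — follow any chain and it reaches a process that is free to run now.
A valid finishing order for the others: T_f, T_e, T_b, T_a, T_i, T_h.
Walking it through:
  T_f: no waits; runs immediately, freeing m19
  T_e: no waits; runs immediately, freeing m2
  T_b: everything it awaited (m19) is free; runs, freeing m10 and m3
  T_a: everything it awaited (m2) is free; runs, freeing m15 and m0
  T_i: everything it awaited (m15) is free; runs, freeing m12
  T_h: everything it awaited (m12 and m0) is free; runs, freeing m17 and m5


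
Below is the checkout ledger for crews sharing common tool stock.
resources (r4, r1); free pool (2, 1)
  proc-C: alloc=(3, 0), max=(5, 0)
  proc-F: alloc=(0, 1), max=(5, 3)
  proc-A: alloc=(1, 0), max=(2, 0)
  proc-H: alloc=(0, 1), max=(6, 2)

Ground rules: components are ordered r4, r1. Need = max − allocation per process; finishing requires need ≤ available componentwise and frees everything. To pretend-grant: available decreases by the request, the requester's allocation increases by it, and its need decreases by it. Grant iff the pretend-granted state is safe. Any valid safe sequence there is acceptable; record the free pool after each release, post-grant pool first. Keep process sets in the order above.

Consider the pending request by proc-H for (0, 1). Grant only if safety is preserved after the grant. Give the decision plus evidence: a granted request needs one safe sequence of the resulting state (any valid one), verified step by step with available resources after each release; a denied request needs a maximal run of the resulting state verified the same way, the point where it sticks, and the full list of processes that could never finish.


GRANT — the state after the grant stays safe, e.g. via proc-A, proc-C, proc-H, proc-F.
Key observation: even at the reduced pool (2, 0), proc-A fits immediately, so safety survives the grant.
Verifying the post-grant state step by step:
  pool = (2, 0)
  proc-A: need (1, 0) fits (2, 0); releases (1, 0), pool now (3, 0)
  proc-C: need (2, 0) fits (3, 0); releases (3, 0), pool now (6, 0)
  proc-H: need (6, 0) fits (6, 0); releases (0, 2), pool now (6, 2)
  proc-F: need (5, 2) fits (6, 2); releases (0, 1), pool now (6, 3)


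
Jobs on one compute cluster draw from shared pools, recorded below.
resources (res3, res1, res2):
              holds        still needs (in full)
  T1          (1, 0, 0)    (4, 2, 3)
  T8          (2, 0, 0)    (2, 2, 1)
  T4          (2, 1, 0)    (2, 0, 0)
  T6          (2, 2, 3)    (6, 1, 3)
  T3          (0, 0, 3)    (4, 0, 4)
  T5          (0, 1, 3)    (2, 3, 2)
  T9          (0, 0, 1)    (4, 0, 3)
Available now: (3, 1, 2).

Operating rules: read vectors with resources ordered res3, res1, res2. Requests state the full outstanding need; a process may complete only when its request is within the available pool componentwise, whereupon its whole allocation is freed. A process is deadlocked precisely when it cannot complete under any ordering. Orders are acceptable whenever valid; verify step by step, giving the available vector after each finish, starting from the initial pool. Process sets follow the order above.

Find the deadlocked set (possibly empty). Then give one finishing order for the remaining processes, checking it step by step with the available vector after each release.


Deadlocked: T1, T6, T3, T5 and T9.
Key observation: after T4, T8 the pool peaks at (7, 2, 2), and each blocked process is short somewhere: T1 on res2; T6 on res2; T3 on res2; T5 on res1; T9 on res2.
One completion order for the rest: T4, T8. Step-by-step check:
  pool = (3, 1, 2)
  run T4 (needs (2, 0, 0), free (3, 1, 2)); after release of (2, 1, 0) the pool is (5, 2, 2)
  run T8 (needs (2, 2, 1), free (5, 2, 2)); after release of (2, 0, 0) the pool is (7, 2, 2)
None of the blocked processes ever fits:
  blocked: T1 wants (4, 2, 3), pool (7, 2, 2) — not enough res2
  blocked: T6 wants (6, 1, 3), pool (7, 2, 2) — not enough res2
  blocked: T3 wants (4, 0, 4), pool (7, 2, 2) — not enough res2
  blocked: T5 wants (2, 3, 2), pool (7, 2, 2) — not enough res1
  blocked: T9 wants (4, 0, 3), pool (7, 2, 2) — not enough res2


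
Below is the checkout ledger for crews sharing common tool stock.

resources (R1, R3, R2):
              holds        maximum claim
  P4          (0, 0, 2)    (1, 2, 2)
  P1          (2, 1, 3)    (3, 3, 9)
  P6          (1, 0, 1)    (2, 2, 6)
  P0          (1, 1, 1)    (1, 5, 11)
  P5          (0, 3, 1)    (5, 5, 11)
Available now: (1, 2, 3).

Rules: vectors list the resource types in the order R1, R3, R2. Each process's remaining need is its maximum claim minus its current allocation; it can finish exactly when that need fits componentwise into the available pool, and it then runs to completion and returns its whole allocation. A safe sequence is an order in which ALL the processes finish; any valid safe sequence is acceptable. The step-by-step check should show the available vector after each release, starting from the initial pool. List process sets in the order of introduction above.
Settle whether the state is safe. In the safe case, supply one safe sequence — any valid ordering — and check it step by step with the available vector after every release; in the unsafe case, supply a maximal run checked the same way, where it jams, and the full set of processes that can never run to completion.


The state is UNSAFE.
Key observation: the wall is R2: completing P4, P6, P1 brings the pool only to (4, 3, 9), and all the rest need more.
A maximal execution: P4, P6, P1 — then nothing else fits. Walking it through:
  pool = (1, 2, 3)
  run P4 (needs (1, 2, 0), free (1, 2, 3)); after release of (0, 0, 2) the pool is (1, 2, 5)
  run P6 (needs (1, 2, 5), free (1, 2, 5)); after release of (1, 0, 1) the pool is (2, 2, 6)
  run P1 (needs (1, 2, 6), free (2, 2, 6)); after release of (2, 1, 3) the pool is (4, 3, 9)
  blocked: P0 wants (0, 4, 10), pool (4, 3, 9) — not enough R3 and R2
  blocked: P5 wants (5, 2, 10), pool (4, 3, 9) — not enough R1 and R2
Never able to finish: P0 and P5.


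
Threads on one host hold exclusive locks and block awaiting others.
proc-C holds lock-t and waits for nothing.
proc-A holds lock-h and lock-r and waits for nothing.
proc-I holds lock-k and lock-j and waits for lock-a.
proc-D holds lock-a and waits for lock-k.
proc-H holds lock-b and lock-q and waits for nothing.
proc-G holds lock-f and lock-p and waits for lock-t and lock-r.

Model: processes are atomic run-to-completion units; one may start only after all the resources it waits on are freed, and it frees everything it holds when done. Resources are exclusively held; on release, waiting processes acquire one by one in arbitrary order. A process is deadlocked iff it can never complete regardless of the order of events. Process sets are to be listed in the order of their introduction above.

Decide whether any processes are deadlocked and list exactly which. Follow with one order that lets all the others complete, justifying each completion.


The deadlocked set is proc-I and proc-D.
Key observation: nobody on the ring proc-I -> proc-D -> proc-I can start until another member finishes, which never happens; no other process is dragged down with it.
A valid finishing order for the others: proc-C, proc-A, proc-G, proc-H.
Check, step by step:
  proc-C: no waits; runs immediately, freeing lock-t
  proc-A: no waits; runs immediately, freeing lock-h and lock-r
  proc-G waits on lock-t and lock-r — all released -> runs and releases lock-f and lock-p
  proc-H: no waits; runs immediately, freeing lock-b and lock-q


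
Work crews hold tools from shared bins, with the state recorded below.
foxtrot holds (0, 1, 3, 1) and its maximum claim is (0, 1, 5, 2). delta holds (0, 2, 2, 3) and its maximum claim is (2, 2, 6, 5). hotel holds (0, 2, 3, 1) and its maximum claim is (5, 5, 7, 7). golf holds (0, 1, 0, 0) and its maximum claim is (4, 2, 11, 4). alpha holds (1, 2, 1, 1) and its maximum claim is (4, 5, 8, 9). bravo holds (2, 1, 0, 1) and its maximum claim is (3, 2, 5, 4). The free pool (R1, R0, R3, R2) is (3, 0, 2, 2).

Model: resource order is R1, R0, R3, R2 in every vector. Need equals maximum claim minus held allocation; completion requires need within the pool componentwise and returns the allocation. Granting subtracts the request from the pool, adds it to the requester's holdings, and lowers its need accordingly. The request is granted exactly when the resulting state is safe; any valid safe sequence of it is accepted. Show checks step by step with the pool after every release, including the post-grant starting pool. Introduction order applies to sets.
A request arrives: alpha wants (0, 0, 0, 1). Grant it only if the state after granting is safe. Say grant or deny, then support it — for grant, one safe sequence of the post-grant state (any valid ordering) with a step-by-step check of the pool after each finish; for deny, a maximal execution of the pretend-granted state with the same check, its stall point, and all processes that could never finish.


GRANT — the state after the grant stays safe, e.g. via foxtrot, delta, bravo, hotel, alpha, golf.
Key observation: granting shrinks the pool to (3, 0, 2, 1), yet foxtrot still fits and the chain goes through.
Step-by-step check of the post-grant state:
  pool = (3, 0, 2, 1)
  foxtrot needs (0, 0, 2, 1) <= (3, 0, 2, 1) -> finishes; pool += (0, 1, 3, 1) = (3, 1, 5, 2)
  delta needs (2, 0, 4, 2) <= (3, 1, 5, 2) -> finishes; pool += (0, 2, 2, 3) = (3, 3, 7, 5)
  bravo needs (1, 1, 5, 3) <= (3, 3, 7, 5) -> finishes; pool += (2, 1, 0, 1) = (5, 4, 7, 6)
  hotel needs (5, 3, 4, 6) <= (5, 4, 7, 6) -> finishes; pool += (0, 2, 3, 1) = (5, 6, 10, 7)
  alpha needs (3, 3, 7, 7) <= (5, 6, 10, 7) -> finishes; pool += (1, 2, 1, 2) = (6, 8, 11, 9)
  golf needs (4, 1, 11, 4) <= (6, 8, 11, 9) -> finishes; pool += (0, 1, 0, 0) = (6, 9, 11, 9)


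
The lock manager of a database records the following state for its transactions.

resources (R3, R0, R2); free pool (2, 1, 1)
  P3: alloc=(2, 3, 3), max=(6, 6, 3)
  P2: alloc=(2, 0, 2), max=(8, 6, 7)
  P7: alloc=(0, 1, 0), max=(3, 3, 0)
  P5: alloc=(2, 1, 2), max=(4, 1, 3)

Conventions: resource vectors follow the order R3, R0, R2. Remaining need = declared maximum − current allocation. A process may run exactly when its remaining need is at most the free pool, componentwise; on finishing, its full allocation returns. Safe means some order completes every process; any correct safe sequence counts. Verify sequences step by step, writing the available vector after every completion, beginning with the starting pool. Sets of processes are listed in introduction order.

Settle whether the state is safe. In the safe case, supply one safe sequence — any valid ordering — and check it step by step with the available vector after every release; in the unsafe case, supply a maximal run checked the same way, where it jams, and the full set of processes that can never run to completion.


SAFE. One safe sequence: P5, P7, P3, P2.
Key observation: the order's first zero-slack moment is P5 ((2, 0, 1) needed, (2, 1, 1) free — a requested resource with nothing to spare).
Check, step by step:
  pool = (2, 1, 1)
  P5: need (2, 0, 1) fits (2, 1, 1); releases (2, 1, 2), pool now (4, 2, 3)
  P7: need (3, 2, 0) fits (4, 2, 3); releases (0, 1, 0), pool now (4, 3, 3)
  P3: need (4, 3, 0) fits (4, 3, 3); releases (2, 3, 3), pool now (6, 6, 6)
  P2: need (6, 6, 5) fits (6, 6, 6); releases (2, 0, 2), pool now (8, 6, 8)


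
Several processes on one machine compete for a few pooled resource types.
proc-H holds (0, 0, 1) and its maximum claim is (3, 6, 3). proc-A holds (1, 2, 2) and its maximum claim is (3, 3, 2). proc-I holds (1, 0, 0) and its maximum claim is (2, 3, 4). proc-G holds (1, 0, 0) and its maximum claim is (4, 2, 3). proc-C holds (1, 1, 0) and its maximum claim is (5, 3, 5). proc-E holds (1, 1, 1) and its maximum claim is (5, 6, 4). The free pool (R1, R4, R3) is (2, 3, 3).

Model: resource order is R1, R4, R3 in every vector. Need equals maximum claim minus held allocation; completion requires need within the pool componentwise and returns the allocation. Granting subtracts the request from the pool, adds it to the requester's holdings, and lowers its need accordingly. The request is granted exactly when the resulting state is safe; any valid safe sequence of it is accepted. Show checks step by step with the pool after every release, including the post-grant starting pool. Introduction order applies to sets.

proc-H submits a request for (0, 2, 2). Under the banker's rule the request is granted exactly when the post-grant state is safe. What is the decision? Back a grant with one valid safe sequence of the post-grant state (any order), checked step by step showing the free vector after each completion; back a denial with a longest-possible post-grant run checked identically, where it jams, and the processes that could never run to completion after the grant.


DENY — the pretend-granted state is unsafe.
Key observation: after proc-A, proc-G the pool peaks at (4, 3, 3), and each blocked process is short somewhere: proc-H on R4; proc-I on R3; proc-C on R3; proc-E on R4.
Pretend the grant happened; the run proc-A, proc-G goes as far as possible. Check, step by step:
  pool = (2, 1, 1)
  proc-A needs (2, 1, 0) <= (2, 1, 1) -> finishes; pool += (1, 2, 2) = (3, 3, 3)
  proc-G needs (3, 2, 3) <= (3, 3, 3) -> finishes; pool += (1, 0, 0) = (4, 3, 3)
  blocked: proc-H wants (3, 4, 0), pool (4, 3, 3) — not enough R4
  blocked: proc-I wants (1, 3, 4), pool (4, 3, 3) — not enough R3
  blocked: proc-C wants (4, 2, 5), pool (4, 3, 3) — not enough R3
  blocked: proc-E wants (4, 5, 3), pool (4, 3, 3) — not enough R4
Post-grant, the permanently blocked set is proc-H, proc-I, proc-C and proc-E.


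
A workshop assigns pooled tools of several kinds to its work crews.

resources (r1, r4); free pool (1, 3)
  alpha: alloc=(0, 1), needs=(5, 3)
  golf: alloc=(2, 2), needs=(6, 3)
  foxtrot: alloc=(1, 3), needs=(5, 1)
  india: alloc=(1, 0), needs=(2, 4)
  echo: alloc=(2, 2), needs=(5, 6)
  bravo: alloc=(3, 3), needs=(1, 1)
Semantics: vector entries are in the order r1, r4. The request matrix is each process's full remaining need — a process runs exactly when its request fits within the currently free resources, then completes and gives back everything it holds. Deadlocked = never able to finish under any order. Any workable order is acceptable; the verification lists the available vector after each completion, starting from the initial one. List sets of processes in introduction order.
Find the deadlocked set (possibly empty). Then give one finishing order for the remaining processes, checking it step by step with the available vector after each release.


No process is deadlocked.
Key observation: beginning at bravo, releases accumulate fast enough that every process eventually fits.
A valid finishing order for the others: bravo, india, foxtrot, golf, echo, alpha. Verifying each step:
  pool = (1, 3)
  bravo needs (1, 1) <= (1, 3) -> finishes; pool += (3, 3) = (4, 6)
  india needs (2, 4) <= (4, 6) -> finishes; pool += (1, 0) = (5, 6)
  foxtrot needs (5, 1) <= (5, 6) -> finishes; pool += (1, 3) = (6, 9)
  golf needs (6, 3) <= (6, 9) -> finishes; pool += (2, 2) = (8, 11)
  echo needs (5, 6) <= (8, 11) -> finishes; pool += (2, 2) = (10, 13)
  alpha needs (5, 3) <= (10, 13) -> finishes; pool += (0, 1) = (10, 14)
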